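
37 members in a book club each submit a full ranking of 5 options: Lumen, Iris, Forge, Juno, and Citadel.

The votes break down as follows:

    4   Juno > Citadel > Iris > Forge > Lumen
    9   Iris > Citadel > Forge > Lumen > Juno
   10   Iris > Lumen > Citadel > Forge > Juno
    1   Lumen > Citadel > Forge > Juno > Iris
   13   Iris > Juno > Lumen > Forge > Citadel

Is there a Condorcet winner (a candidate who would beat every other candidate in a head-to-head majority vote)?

Yes

Head-to-head results (37 voters total):
Lumen vs Iris: Iris wins 36–1.
Lumen vs Forge: Lumen wins 24–13.
Lumen vs Juno: Lumen wins 20–17.
Lumen vs Citadel: Lumen wins 24–13.
Iris vs Forge: Iris wins 36–1.
Iris vs Juno: Iris wins 32–5.
Iris vs Citadel: Iris wins 32–5.
Forge vs Juno: Forge wins 20–17.
Forge vs Citadel: Citadel wins 24–13.
Juno vs Citadel: Citadel wins 20–17.
Iris beats each rival — Lumen (36–1), Forge (36–1), Juno (32–5), Citadel (32–5) — so Iris is the Condorcet winner.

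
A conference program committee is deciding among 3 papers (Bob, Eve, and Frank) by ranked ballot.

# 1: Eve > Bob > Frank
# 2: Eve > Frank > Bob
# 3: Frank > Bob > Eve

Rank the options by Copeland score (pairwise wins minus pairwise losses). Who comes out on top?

Pairwise results:
  Bob vs Eve: Eve wins 2–1.
  Bob vs Frank: Frank wins 2–1.
  Eve vs Frank: Eve wins 2–1.
Copeland scores (wins − losses):
  Bob: 0 − 2 = -2
  Eve: 2 − 0 = 2
  Frank: 1 − 1 = 0
Eve has the best Copeland score.

Eve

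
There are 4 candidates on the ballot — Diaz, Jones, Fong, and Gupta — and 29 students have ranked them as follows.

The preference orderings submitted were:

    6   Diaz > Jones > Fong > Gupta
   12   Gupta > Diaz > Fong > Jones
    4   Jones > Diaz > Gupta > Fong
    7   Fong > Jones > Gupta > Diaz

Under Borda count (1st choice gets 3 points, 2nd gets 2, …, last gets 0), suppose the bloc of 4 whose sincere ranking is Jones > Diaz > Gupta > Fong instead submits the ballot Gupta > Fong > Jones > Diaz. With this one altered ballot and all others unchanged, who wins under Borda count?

Borda totals with the altered ballot: Diaz 42, Jones 30, Fong 47, Gupta 55.
The switch changes the winner from Diaz to Gupta.

Gupta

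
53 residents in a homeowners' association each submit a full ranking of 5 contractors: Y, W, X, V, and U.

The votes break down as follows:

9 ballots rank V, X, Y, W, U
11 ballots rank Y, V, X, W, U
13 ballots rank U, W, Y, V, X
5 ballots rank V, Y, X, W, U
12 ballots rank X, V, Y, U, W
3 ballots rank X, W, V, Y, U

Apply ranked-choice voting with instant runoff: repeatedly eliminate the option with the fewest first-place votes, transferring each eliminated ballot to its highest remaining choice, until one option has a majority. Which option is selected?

Round 1: X 15, V 14, U 13, Y 11, W 0. W has the fewest and is eliminated.
Round 2: X 15, V 14, U 13, Y 11. Y has the fewest and is eliminated.
Round 3: V 25, X 15, U 13. U has the fewest and is eliminated.
Round 4: V 38, X 15. V has a majority.

V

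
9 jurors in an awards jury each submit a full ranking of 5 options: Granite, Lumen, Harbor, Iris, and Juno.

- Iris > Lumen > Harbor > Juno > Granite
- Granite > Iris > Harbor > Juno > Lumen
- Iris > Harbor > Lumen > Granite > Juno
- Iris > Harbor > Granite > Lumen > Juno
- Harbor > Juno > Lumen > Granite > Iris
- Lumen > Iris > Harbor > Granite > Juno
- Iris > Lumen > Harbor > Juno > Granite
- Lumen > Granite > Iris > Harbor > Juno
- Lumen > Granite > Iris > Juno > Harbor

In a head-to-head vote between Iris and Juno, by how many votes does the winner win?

Ballots ranking Iris above Juno: 8.
Ballots ranking Juno above Iris: 1.
Iris wins 8–1, a margin of 7.

7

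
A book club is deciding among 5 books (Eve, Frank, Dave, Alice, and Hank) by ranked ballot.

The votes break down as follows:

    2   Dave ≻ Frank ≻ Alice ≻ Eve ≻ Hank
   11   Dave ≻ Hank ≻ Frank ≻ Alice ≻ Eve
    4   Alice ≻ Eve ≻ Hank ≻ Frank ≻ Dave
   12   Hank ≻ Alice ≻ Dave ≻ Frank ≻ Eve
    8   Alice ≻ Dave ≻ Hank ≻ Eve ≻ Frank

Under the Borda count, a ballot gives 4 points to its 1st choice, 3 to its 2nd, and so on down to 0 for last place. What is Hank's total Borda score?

Borda scores:
  Eve: 2·1 + 11·0 + 4·3 + 12·0 + 8·1 = 22
  Frank: 2·3 + 11·2 + 4·1 + 12·1 + 8·0 = 44
  Dave: 2·4 + 11·4 + 4·0 + 12·2 + 8·3 = 100
  Alice: 2·2 + 11·1 + 4·4 + 12·3 + 8·4 = 99
  Hank: 2·0 + 11·3 + 4·2 + 12·4 + 8·2 = 105

105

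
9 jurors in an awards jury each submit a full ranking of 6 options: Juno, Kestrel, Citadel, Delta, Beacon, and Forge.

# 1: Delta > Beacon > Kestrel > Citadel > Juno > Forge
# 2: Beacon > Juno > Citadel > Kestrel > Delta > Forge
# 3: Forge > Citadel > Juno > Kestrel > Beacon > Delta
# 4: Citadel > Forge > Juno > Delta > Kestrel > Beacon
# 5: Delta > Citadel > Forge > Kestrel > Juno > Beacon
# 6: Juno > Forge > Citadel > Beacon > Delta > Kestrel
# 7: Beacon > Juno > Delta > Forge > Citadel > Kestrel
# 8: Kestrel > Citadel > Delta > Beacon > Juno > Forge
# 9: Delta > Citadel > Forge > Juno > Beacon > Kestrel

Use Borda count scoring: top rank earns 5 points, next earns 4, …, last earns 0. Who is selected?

Borda scores:
  Juno: 1 + 4 + 3 + 3 + 1 + 5 + 4 + 1 + 2 = 24
  Kestrel: 3 + 2 + 2 + 1 + 2 + 0 + 0 + 5 + 0 = 15
  Citadel: 2 + 3 + 4 + 5 + 4 + 3 + 1 + 4 + 4 = 30
  Delta: 5 + 1 + 0 + 2 + 5 + 1 + 3 + 3 + 5 = 25
  Beacon: 4 + 5 + 1 + 0 + 0 + 2 + 5 + 2 + 1 = 20
  Forge: 0 + 0 + 5 + 4 + 3 + 4 + 2 + 0 + 3 = 21
Citadel has the highest total.

Citadel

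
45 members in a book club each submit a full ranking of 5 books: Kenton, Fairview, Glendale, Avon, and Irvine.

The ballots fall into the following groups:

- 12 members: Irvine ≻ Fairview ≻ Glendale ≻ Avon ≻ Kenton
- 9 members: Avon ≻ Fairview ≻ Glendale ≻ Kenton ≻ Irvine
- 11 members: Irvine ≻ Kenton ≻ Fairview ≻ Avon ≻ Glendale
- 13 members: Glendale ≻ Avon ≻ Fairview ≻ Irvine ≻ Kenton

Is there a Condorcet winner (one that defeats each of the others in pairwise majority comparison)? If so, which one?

Head-to-head results (45 voters total):
Kenton vs Fairview: Fairview wins 34–11.
Kenton vs Glendale: Glendale wins 34–11.
Kenton vs Avon: Avon wins 34–11.
Kenton vs Irvine: Irvine wins 36–9.
Fairview vs Glendale: Fairview wins 32–13.
Fairview vs Avon: Fairview wins 23–22.
Fairview vs Irvine: Irvine wins 23–22.
Glendale vs Avon: Glendale wins 25–20.
Glendale vs Irvine: Irvine wins 23–22.
Avon vs Irvine: Irvine wins 23–22.
Irvine beats each rival — Kenton (36–9), Fairview (23–22), Glendale (23–22), Avon (23–22) — so Irvine is the Condorcet winner.

Irvine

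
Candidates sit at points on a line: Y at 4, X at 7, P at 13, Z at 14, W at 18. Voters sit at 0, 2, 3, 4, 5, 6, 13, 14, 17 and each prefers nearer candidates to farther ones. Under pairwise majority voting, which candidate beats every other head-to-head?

Y

With single-peaked preferences on a line, the Condorcet winner is the candidate closest to the median voter.
The median voter (position 5) is closest to Y at 4.
Check: Y vs P — voters closer to Y: 6 of 9.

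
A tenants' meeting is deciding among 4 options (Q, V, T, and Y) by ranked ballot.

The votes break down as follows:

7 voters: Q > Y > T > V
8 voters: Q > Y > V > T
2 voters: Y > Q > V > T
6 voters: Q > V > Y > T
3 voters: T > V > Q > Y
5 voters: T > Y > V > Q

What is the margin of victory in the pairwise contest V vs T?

Ballots ranking V above T: 8+2+6 = 16.
Ballots ranking T above V: 7+3+5 = 15.
V wins 16–15, a margin of 1.

1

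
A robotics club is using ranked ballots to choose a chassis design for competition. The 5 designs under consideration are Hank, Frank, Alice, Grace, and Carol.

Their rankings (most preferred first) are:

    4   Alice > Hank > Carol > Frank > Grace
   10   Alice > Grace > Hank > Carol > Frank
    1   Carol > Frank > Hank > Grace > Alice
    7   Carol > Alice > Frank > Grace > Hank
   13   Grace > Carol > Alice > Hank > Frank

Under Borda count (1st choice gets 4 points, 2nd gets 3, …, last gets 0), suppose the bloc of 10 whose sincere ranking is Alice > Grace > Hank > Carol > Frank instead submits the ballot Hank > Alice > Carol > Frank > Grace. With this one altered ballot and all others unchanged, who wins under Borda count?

Borda totals with the altered ballot: Hank 67, Frank 31, Alice 93, Grace 60, Carol 99.
The switch changes the winner from Alice to Carol.

Carol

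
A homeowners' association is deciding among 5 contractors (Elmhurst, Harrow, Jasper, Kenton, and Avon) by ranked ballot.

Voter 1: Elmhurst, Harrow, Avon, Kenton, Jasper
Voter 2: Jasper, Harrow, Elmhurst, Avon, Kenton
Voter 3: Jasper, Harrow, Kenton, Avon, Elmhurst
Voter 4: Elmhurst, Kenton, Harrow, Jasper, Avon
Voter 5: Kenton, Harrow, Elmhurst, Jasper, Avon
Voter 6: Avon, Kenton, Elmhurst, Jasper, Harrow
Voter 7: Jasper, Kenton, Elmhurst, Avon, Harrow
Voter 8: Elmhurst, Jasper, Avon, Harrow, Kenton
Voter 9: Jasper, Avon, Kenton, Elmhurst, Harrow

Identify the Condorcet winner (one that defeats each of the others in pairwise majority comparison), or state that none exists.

Head-to-head results (9 voters total):
Elmhurst vs Harrow: Elmhurst wins 6–3.
Elmhurst vs Jasper: Elmhurst wins 5–4.
Elmhurst vs Kenton: Kenton wins 5–4.
Elmhurst vs Avon: Elmhurst wins 6–3.
Harrow vs Jasper: Jasper wins 6–3.
Harrow vs Kenton: Kenton wins 5–4.
Harrow vs Avon: Harrow wins 5–4.
Jasper vs Kenton: Jasper wins 5–4.
Jasper vs Avon: Jasper wins 7–2.
Kenton vs Avon: Avon wins 5–4.
No candidate beats all others: Elmhurst beats Jasper beats Kenton beats Elmhurst, a majority cycle.

None — there is no Condorcet winner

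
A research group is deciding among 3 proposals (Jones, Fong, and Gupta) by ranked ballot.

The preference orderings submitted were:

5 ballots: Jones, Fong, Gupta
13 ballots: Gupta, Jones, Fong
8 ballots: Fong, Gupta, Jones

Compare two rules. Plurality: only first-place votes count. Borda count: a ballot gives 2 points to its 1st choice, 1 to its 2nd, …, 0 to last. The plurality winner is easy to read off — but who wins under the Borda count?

Gupta

Plurality first-place counts: Jones 5, Fong 8, Gupta 13 → Gupta.
Borda totals: Jones 23, Fong 21, Gupta 34 → Gupta.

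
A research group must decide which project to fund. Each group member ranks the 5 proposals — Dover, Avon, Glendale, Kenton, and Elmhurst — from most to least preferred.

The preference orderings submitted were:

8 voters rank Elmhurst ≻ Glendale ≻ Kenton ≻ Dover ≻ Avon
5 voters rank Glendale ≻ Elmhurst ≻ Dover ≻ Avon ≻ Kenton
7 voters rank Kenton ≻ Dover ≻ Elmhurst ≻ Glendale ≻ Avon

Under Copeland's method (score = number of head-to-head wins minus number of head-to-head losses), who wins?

Elmhurst

Pairwise results:
  Dover vs Avon: Dover wins 20–0.
  Dover vs Glendale: Glendale wins 13–7.
  Dover vs Kenton: Kenton wins 15–5.
  Dover vs Elmhurst: Elmhurst wins 13–7.
  Avon vs Glendale: Glendale wins 20–0.
  Avon vs Kenton: Kenton wins 15–5.
  Avon vs Elmhurst: Elmhurst wins 20–0.
  Glendale vs Kenton: Glendale wins 13–7.
  Glendale vs Elmhurst: Elmhurst wins 15–5.
  Kenton vs Elmhurst: Elmhurst wins 13–7.
Copeland scores (wins − losses):
  Dover: 1 − 3 = -2
  Avon: 0 − 4 = -4
  Glendale: 3 − 1 = 2
  Kenton: 2 − 2 = 0
  Elmhurst: 4 − 0 = 4
Elmhurst has the best Copeland score.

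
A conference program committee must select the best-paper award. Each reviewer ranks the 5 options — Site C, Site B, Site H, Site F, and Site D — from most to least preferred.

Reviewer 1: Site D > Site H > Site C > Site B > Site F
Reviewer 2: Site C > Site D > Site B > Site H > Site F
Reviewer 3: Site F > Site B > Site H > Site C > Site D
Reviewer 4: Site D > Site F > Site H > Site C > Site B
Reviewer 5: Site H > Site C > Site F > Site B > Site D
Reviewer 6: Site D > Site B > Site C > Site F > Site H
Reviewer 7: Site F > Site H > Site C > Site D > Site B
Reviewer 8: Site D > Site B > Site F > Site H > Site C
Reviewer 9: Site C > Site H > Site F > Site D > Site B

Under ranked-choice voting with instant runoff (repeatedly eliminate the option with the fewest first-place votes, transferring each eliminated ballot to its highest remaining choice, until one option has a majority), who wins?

Round 1: Site D 4, Site C 2, Site F 2, Site H 1, Site B 0. Site B has the fewest and is eliminated.
Round 2: Site D 4, Site C 2, Site F 2, Site H 1. Site H has the fewest and is eliminated.
Round 3: Site D 4, Site C 3, Site F 2. Site F has the fewest and is eliminated.
Round 4: Site C 5, Site D 4. Site C has a majority.

Site C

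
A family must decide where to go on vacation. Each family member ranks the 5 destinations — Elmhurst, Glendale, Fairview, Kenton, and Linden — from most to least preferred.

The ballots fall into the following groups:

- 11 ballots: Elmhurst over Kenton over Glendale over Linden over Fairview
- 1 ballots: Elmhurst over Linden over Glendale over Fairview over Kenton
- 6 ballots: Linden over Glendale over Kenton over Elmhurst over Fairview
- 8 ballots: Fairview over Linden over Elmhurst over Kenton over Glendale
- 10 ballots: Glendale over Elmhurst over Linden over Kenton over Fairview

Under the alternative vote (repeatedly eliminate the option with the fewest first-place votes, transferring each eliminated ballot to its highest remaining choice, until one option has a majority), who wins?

Elmhurst

Round 1: Elmhurst 12, Glendale 10, Fairview 8, Linden 6, Kenton 0. Kenton has the fewest and is eliminated.
Round 2: Elmhurst 12, Glendale 10, Fairview 8, Linden 6. Linden has the fewest and is eliminated.
Round 3: Glendale 16, Elmhurst 12, Fairview 8. Fairview has the fewest and is eliminated.
Round 4: Elmhurst 20, Glendale 16. Elmhurst has a majority.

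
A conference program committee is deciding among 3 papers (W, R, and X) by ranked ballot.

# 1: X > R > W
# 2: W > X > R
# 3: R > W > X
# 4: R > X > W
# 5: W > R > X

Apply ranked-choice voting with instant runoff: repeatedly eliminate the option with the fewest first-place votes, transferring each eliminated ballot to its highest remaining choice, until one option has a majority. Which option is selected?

R

Round 1: W 2, R 2, X 1. X has the fewest and is eliminated.
Round 2: R 3, W 2. R has a majority.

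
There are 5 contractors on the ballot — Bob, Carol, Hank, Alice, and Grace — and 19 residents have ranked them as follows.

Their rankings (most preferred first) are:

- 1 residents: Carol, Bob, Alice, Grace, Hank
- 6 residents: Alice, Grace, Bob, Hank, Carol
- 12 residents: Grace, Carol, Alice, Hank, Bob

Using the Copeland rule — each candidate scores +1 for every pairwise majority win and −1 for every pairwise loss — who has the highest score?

Pairwise results:
  Bob vs Carol: Carol wins 13–6.
  Bob vs Hank: Hank wins 12–7.
  Bob vs Alice: Alice wins 18–1.
  Bob vs Grace: Grace wins 18–1.
  Carol vs Hank: Carol wins 13–6.
  Carol vs Alice: Carol wins 13–6.
  Carol vs Grace: Grace wins 18–1.
  Hank vs Alice: Alice wins 19–0.
  Hank vs Grace: Grace wins 19–0.
  Alice vs Grace: Grace wins 12–7.
Copeland scores (wins − losses):
  Bob: 0 − 4 = -4
  Carol: 3 − 1 = 2
  Hank: 1 − 3 = -2
  Alice: 2 − 2 = 0
  Grace: 4 − 0 = 4
Grace has the best Copeland score.

Grace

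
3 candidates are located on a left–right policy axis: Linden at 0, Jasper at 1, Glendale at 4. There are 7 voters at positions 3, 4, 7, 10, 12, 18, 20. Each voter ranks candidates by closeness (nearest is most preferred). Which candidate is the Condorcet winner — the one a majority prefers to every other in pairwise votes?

With single-peaked preferences on a line, the Condorcet winner is the candidate closest to the median voter.
The median voter (position 10) is closest to Glendale at 4.
Check: Glendale vs Jasper — voters closer to Glendale: 7 of 7.

Glendale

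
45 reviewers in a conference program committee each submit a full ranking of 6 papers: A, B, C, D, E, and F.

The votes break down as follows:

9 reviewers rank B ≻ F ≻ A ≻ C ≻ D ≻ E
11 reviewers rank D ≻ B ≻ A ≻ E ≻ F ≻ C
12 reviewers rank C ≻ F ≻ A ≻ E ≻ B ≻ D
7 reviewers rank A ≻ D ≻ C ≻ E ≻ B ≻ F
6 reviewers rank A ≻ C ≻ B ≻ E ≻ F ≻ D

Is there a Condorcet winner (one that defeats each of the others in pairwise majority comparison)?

Head-to-head results (45 voters total):
A vs B: A wins 25–20.
A vs C: A wins 33–12.
A vs D: A wins 34–11.
A vs E: A wins 45–0.
A vs F: A wins 24–21.
B vs C: C wins 25–20.
B vs D: B wins 27–18.
B vs E: B wins 26–19.
B vs F: B wins 33–12.
C vs D: C wins 27–18.
C vs E: C wins 34–11.
C vs F: C wins 25–20.
D vs E: D wins 27–18.
D vs F: F wins 27–18.
E vs F: E wins 24–21.
A beats each rival — B (25–20), C (33–12), D (34–11), E (45–0), F (24–21) — so A is the Condorcet winner.

Yes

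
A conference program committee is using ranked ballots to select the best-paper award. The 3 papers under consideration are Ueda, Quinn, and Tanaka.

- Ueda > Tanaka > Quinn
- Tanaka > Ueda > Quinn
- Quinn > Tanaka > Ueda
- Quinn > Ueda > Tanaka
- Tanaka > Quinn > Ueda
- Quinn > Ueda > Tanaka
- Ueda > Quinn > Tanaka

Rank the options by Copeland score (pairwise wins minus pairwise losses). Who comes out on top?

Pairwise results:
  Ueda vs Quinn: Quinn wins 4–3.
  Ueda vs Tanaka: Ueda wins 4–3.
  Quinn vs Tanaka: Quinn wins 4–3.
Copeland scores (wins − losses):
  Ueda: 1 − 1 = 0
  Quinn: 2 − 0 = 2
  Tanaka: 0 − 2 = -2
Quinn has the best Copeland score.

Quinn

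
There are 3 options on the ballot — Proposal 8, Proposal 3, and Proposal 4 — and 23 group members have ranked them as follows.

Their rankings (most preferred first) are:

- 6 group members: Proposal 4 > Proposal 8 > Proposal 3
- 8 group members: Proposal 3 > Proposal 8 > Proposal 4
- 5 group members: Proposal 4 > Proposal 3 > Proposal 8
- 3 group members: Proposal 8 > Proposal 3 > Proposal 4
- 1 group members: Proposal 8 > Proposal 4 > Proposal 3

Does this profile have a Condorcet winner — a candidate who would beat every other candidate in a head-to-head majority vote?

Head-to-head results (23 voters total):
Proposal 8 vs Proposal 3: Proposal 3 wins 13–10.
Proposal 8 vs Proposal 4: Proposal 8 wins 12–11.
Proposal 3 vs Proposal 4: Proposal 4 wins 12–11.
No candidate beats all others: Proposal 8 beats Proposal 4 beats Proposal 3 beats Proposal 8, a majority cycle.

No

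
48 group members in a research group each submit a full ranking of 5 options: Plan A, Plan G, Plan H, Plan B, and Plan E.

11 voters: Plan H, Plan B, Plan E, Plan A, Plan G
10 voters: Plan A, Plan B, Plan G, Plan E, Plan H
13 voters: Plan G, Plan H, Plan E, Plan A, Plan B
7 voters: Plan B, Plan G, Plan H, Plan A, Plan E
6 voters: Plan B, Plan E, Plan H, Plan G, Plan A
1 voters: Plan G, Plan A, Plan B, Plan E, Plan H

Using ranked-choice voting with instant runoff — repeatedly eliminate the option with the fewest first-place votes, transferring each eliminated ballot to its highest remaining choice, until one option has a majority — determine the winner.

Round 1: Plan G 14, Plan B 13, Plan H 11, Plan A 10, Plan E 0. Plan E has the fewest and is eliminated.
Round 2: Plan G 14, Plan B 13, Plan H 11, Plan A 10. Plan A has the fewest and is eliminated.
Round 3: Plan B 23, Plan G 14, Plan H 11. Plan H has the fewest and is eliminated.
Round 4: Plan B 34, Plan G 14. Plan B has a majority.

Plan B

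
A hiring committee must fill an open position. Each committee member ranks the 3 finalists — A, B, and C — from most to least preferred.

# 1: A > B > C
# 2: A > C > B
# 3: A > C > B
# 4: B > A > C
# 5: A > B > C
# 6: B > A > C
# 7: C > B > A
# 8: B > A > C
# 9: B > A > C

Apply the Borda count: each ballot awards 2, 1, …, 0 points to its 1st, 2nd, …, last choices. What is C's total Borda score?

4

Borda scores:
  A: 2 + 2 + 2 + 1 + 2 + 1 + 0 + 1 + 1 = 12
  B: 1 + 0 + 0 + 2 + 1 + 2 + 1 + 2 + 2 = 11
  C: 0 + 1 + 1 + 0 + 0 + 0 + 2 + 0 + 0 = 4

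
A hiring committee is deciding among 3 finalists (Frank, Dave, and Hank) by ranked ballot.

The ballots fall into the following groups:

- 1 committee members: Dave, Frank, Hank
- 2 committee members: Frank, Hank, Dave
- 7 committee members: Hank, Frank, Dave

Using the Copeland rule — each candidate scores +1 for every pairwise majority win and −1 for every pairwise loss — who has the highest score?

Hank

Pairwise results:
  Frank vs Dave: Frank wins 9–1.
  Frank vs Hank: Hank wins 7–3.
  Dave vs Hank: Hank wins 9–1.
Copeland scores (wins − losses):
  Frank: 1 − 1 = 0
  Dave: 0 − 2 = -2
  Hank: 2 − 0 = 2
Hank has the best Copeland score.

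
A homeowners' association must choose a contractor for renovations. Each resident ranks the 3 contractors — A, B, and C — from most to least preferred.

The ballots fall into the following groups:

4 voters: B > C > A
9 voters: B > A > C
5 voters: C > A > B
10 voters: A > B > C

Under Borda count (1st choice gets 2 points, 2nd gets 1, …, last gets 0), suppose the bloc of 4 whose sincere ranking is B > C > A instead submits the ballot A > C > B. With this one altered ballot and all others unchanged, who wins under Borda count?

Borda totals with the altered ballot: A 42, B 28, C 14.
The switch changes the winner from B to A.

A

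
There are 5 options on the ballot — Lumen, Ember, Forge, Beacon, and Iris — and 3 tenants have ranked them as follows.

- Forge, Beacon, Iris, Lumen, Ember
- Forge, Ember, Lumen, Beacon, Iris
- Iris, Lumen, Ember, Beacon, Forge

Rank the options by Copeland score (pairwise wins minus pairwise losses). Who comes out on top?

Pairwise results:
  Lumen vs Ember: Lumen wins 2–1.
  Lumen vs Forge: Forge wins 2–1.
  Lumen vs Beacon: Lumen wins 2–1.
  Lumen vs Iris: Iris wins 2–1.
  Ember vs Forge: Forge wins 2–1.
  Ember vs Beacon: Ember wins 2–1.
  Ember vs Iris: Iris wins 2–1.
  Forge vs Beacon: Forge wins 2–1.
  Forge vs Iris: Forge wins 2–1.
  Beacon vs Iris: Beacon wins 2–1.
Copeland scores (wins − losses):
  Lumen: 2 − 2 = 0
  Ember: 1 − 3 = -2
  Forge: 4 − 0 = 4
  Beacon: 1 − 3 = -2
  Iris: 2 − 2 = 0
Forge has the best Copeland score.

Forge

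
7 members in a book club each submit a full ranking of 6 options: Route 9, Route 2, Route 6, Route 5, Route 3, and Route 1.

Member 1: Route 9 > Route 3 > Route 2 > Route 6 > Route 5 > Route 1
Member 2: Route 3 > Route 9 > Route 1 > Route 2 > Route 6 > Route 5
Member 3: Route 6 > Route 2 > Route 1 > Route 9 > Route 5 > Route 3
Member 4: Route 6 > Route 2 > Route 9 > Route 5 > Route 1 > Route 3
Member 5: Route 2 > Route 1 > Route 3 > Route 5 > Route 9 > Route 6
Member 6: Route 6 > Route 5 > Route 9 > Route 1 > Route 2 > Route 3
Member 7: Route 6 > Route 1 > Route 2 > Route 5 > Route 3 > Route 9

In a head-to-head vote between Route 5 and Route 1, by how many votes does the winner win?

1

Ballots ranking Route 5 above Route 1: 3.
Ballots ranking Route 1 above Route 5: 4.
Route 1 wins 4–3, a margin of 1.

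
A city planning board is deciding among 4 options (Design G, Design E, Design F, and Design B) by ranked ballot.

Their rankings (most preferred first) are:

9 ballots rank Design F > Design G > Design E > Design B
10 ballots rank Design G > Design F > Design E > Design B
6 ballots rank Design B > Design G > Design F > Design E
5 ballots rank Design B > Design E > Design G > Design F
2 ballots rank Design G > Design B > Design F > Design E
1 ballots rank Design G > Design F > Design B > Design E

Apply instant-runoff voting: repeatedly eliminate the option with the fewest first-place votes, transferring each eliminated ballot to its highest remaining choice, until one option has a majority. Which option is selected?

Design G

Round 1: Design G 13, Design B 11, Design F 9, Design E 0. Design E has the fewest and is eliminated.
Round 2: Design G 13, Design B 11, Design F 9. Design F has the fewest and is eliminated.
Round 3: Design G 22, Design B 11. Design G has a majority.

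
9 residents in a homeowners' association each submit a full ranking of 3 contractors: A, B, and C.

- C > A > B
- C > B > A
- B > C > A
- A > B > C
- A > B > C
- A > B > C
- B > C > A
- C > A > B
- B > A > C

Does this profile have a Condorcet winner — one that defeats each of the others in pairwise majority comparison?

Head-to-head results (9 voters total):
A vs B: A wins 5–4.
A vs C: C wins 5–4.
B vs C: B wins 6–3.
No candidate beats all others: A beats B beats C beats A, a majority cycle.

No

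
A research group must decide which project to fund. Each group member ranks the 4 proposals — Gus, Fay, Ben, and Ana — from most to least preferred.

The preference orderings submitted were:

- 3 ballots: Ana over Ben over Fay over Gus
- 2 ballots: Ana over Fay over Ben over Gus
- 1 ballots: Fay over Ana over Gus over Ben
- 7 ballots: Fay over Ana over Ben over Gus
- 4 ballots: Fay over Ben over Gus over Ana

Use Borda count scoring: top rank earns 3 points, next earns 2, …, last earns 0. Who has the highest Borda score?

Fay

Borda scores:
  Gus: 3·0 + 2·0 + 1 + 7·0 + 4·1 = 5
  Fay: 3·1 + 2·2 + 3 + 7·3 + 4·3 = 43
  Ben: 3·2 + 2·1 + 0 + 7·1 + 4·2 = 23
  Ana: 3·3 + 2·3 + 2 + 7·2 + 4·0 = 31
Fay has the highest total.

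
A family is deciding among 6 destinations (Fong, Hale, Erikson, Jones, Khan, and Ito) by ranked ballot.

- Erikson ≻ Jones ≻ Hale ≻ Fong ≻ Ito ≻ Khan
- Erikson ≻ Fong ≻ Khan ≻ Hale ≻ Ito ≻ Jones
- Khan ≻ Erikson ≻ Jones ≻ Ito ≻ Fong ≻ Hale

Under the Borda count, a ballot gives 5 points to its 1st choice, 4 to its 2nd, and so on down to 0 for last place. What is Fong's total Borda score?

7

Borda scores:
  Fong: 2 + 4 + 1 = 7
  Hale: 3 + 2 + 0 = 5
  Erikson: 5 + 5 + 4 = 14
  Jones: 4 + 0 + 3 = 7
  Khan: 0 + 3 + 5 = 8
  Ito: 1 + 1 + 2 = 4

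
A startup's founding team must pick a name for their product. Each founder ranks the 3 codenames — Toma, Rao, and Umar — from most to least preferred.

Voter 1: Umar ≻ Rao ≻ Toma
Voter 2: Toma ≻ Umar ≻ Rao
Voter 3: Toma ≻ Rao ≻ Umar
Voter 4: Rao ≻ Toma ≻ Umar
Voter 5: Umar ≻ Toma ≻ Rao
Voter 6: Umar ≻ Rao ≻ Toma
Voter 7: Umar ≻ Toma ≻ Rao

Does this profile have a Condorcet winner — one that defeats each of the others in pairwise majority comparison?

Head-to-head results (7 voters total):
Toma vs Rao: Toma wins 4–3.
Toma vs Umar: Umar wins 4–3.
Rao vs Umar: Umar wins 5–2.
Umar beats each rival — Toma (4–3), Rao (5–2) — so Umar is the Condorcet winner.

Yes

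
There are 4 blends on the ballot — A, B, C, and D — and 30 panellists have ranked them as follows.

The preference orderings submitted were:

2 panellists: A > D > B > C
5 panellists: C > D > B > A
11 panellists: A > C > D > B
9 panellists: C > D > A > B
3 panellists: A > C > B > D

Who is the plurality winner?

First-place vote totals:
  A: 16
  B: 0
  C: 14
  D: 0
A has the most first-place votes.

A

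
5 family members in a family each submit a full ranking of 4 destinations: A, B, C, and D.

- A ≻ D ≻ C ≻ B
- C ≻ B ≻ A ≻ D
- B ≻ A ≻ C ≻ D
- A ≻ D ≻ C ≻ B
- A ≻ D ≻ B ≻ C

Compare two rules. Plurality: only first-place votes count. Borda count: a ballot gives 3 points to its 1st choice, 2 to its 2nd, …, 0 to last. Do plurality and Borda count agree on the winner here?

Yes

Plurality first-place counts: A 3, B 1, C 1, D 0 → A.
Borda totals: A 12, B 6, C 6, D 6 → A.
The two rules agree on A.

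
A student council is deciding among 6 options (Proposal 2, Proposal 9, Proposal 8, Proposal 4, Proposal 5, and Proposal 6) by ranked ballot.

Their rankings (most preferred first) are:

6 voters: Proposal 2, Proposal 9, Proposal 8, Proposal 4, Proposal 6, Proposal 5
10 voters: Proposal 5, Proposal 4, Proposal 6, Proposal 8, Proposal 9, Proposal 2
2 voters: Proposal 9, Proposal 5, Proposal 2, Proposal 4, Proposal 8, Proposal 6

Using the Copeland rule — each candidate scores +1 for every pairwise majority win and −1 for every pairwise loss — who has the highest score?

Pairwise results:
  Proposal 2 vs Proposal 9: Proposal 9 wins 12–6.
  Proposal 2 vs Proposal 8: Proposal 8 wins 10–8.
  Proposal 2 vs Proposal 4: Proposal 4 wins 10–8.
  Proposal 2 vs Proposal 5: Proposal 5 wins 12–6.
  Proposal 2 vs Proposal 6: Proposal 6 wins 10–8.
  Proposal 9 vs Proposal 8: Proposal 8 wins 10–8.
  Proposal 9 vs Proposal 4: Proposal 4 wins 10–8.
  Proposal 9 vs Proposal 5: Proposal 5 wins 10–8.
  Proposal 9 vs Proposal 6: Proposal 6 wins 10–8.
  Proposal 8 vs Proposal 4: Proposal 4 wins 12–6.
  Proposal 8 vs Proposal 5: Proposal 5 wins 12–6.
  Proposal 8 vs Proposal 6: Proposal 6 wins 10–8.
  Proposal 4 vs Proposal 5: Proposal 5 wins 12–6.
  Proposal 4 vs Proposal 6: Proposal 4 wins 18–0.
  Proposal 5 vs Proposal 6: Proposal 5 wins 12–6.
Copeland scores (wins − losses):
  Proposal 2: 0 − 5 = -5
  Proposal 9: 1 − 4 = -3
  Proposal 8: 2 − 3 = -1
  Proposal 4: 4 − 1 = 3
  Proposal 5: 5 − 0 = 5
  Proposal 6: 3 − 2 = 1
Proposal 5 has the best Copeland score.

Proposal 5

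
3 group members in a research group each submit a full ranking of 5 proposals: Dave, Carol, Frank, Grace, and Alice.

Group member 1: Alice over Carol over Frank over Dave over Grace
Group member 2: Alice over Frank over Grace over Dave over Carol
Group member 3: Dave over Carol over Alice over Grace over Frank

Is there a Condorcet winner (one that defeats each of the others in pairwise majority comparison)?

Yes

Head-to-head results (3 voters total):
Dave vs Carol: Dave wins 2–1.
Dave vs Frank: Frank wins 2–1.
Dave vs Grace: Dave wins 2–1.
Dave vs Alice: Alice wins 2–1.
Carol vs Frank: Carol wins 2–1.
Carol vs Grace: Carol wins 2–1.
Carol vs Alice: Alice wins 2–1.
Frank vs Grace: Frank wins 2–1.
Frank vs Alice: Alice wins 3–0.
Grace vs Alice: Alice wins 3–0.
Alice beats each rival — Dave (2–1), Carol (2–1), Frank (3–0), Grace (3–0) — so Alice is the Condorcet winner.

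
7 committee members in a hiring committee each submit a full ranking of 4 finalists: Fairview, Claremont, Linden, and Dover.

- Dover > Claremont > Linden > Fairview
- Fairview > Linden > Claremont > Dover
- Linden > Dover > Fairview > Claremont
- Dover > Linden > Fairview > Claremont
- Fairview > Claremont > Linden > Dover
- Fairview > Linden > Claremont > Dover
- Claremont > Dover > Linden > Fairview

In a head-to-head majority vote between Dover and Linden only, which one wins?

Linden

Ballots ranking Dover above Linden: 3.
Ballots ranking Linden above Dover: 4.
Linden wins the head-to-head, 4–3.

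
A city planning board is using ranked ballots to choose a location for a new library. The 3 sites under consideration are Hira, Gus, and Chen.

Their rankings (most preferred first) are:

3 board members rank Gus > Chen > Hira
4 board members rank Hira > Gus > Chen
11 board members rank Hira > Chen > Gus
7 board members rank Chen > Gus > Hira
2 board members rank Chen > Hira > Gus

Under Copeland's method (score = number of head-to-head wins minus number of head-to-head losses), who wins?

Hira

Pairwise results:
  Hira vs Gus: Hira wins 17–10.
  Hira vs Chen: Hira wins 15–12.
  Gus vs Chen: Chen wins 20–7.
Copeland scores (wins − losses):
  Hira: 2 − 0 = 2
  Gus: 0 − 2 = -2
  Chen: 1 − 1 = 0
Hira has the best Copeland score.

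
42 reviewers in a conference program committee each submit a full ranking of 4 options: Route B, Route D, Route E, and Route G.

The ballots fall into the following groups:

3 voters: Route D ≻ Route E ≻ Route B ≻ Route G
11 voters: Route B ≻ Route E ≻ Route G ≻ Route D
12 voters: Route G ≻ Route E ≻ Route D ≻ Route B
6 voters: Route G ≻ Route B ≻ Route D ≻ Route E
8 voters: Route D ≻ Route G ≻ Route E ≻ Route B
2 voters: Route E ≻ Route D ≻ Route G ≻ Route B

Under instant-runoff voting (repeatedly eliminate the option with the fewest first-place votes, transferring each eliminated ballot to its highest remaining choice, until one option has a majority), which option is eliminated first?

Route E

Round 1: Route G 18, Route B 11, Route D 11, Route E 2. Route E has the fewest and is eliminated.
Round 2: Route G 18, Route D 13, Route B 11. Route B has the fewest and is eliminated.
Round 3: Route G 29, Route D 13. Route G has a majority.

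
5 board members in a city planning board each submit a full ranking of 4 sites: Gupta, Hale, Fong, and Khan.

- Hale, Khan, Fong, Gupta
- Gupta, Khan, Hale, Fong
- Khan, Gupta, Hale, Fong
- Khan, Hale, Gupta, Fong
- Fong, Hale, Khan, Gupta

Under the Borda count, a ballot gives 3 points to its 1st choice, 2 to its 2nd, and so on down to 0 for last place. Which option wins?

Borda scores:
  Gupta: 0 + 3 + 2 + 1 + 0 = 6
  Hale: 3 + 1 + 1 + 2 + 2 = 9
  Fong: 1 + 0 + 0 + 0 + 3 = 4
  Khan: 2 + 2 + 3 + 3 + 1 = 11
Khan has the highest total.

Khan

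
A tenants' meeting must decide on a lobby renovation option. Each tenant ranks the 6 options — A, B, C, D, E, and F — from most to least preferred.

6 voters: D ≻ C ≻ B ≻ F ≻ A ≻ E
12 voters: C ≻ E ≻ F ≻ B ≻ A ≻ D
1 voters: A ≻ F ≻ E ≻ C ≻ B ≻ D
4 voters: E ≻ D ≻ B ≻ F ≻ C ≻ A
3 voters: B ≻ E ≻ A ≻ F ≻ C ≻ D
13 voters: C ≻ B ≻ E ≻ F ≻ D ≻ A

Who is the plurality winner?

C

First-place vote totals:
  A: 1
  B: 3
  C: 25
  D: 6
  E: 4
  F: 0
C has the most first-place votes.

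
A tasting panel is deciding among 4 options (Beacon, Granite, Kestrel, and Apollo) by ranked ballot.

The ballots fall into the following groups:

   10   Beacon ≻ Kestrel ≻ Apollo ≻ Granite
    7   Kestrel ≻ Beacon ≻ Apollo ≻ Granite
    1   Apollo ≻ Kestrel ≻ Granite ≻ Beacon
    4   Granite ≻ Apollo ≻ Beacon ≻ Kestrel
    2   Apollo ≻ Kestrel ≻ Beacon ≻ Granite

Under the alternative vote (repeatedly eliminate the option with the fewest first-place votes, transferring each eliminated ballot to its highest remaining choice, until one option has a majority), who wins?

Beacon

Round 1: Beacon 10, Kestrel 7, Granite 4, Apollo 3. Apollo has the fewest and is eliminated.
Round 2: Beacon 10, Kestrel 10, Granite 4. Granite has the fewest and is eliminated.
Round 3: Beacon 14, Kestrel 10. Beacon has a majority.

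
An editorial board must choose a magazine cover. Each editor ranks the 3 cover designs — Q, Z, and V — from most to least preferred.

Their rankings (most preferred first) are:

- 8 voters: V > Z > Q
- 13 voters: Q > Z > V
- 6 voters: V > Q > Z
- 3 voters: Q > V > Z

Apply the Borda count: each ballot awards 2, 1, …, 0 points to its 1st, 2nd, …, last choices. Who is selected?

Q

Borda scores:
  Q: 8·0 + 13·2 + 6·1 + 3·2 = 38
  Z: 8·1 + 13·1 + 6·0 + 3·0 = 21
  V: 8·2 + 13·0 + 6·2 + 3·1 = 31
Q has the highest total.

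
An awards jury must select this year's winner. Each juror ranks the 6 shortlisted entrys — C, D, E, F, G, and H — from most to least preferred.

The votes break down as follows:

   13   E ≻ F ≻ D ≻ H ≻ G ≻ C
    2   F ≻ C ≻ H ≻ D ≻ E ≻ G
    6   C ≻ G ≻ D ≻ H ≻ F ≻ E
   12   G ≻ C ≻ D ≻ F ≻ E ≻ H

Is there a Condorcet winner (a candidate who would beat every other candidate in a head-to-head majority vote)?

Head-to-head results (33 voters total):
C vs D: C wins 20–13.
C vs E: C wins 20–13.
C vs F: C wins 18–15.
C vs G: G wins 25–8.
C vs H: C wins 20–13.
D vs E: D wins 20–13.
D vs F: D wins 18–15.
D vs G: G wins 18–15.
D vs H: D wins 31–2.
E vs F: F wins 20–13.
E vs G: G wins 18–15.
E vs H: E wins 25–8.
F vs G: G wins 18–15.
F vs H: F wins 27–6.
G vs H: G wins 18–15.
G beats each rival — C (25–8), D (18–15), E (18–15), F (18–15), H (18–15) — so G is the Condorcet winner.

Yes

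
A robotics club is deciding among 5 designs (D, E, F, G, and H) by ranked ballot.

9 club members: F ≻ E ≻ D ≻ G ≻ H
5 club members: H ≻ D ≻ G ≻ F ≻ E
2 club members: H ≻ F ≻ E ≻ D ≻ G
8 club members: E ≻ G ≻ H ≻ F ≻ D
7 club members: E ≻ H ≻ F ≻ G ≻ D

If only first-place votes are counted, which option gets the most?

First-place vote totals:
  D: 0
  E: 15
  F: 9
  G: 0
  H: 7
E has the most first-place votes.

E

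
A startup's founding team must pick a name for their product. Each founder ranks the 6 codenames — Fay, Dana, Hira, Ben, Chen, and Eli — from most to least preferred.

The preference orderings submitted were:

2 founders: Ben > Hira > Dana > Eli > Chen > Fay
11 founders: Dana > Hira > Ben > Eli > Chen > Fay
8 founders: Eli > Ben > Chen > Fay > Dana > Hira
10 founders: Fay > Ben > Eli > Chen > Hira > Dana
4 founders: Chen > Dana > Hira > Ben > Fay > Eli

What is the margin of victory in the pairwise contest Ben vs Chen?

Ballots ranking Ben above Chen: 2+11+8+10 = 31.
Ballots ranking Chen above Ben: 4.
Ben wins 31–4, a margin of 27.

27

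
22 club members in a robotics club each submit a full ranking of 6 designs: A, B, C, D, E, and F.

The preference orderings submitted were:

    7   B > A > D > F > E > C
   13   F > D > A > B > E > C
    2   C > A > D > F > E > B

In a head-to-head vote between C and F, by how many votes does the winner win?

18

Ballots ranking C above F: 2.
Ballots ranking F above C: 7+13 = 20.
F wins 20–2, a margin of 18.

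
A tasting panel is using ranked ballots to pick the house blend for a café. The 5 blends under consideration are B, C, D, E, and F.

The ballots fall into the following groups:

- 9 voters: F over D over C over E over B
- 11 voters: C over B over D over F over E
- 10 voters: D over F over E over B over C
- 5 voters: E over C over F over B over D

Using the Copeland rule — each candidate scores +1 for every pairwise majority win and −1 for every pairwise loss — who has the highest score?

D

Pairwise results:
  B vs C: C wins 25–10.
  B vs D: D wins 19–16.
  B vs E: E wins 24–11.
  B vs F: F wins 24–11.
  C vs D: D wins 19–16.
  C vs E: C wins 20–15.
  C vs F: F wins 19–16.
  D vs E: D wins 30–5.
  D vs F: D wins 21–14.
  E vs F: F wins 30–5.
Copeland scores (wins − losses):
  B: 0 − 4 = -4
  C: 2 − 2 = 0
  D: 4 − 0 = 4
  E: 1 − 3 = -2
  F: 3 − 1 = 2
D has the best Copeland score.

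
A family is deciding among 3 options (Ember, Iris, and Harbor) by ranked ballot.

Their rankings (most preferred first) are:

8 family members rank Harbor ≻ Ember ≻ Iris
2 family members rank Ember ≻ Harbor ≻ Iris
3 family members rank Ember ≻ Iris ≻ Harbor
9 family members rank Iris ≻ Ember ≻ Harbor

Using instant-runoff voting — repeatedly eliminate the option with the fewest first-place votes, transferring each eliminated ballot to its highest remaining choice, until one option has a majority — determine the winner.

Iris

Round 1: Iris 9, Harbor 8, Ember 5. Ember has the fewest and is eliminated.
Round 2: Iris 12, Harbor 10. Iris has a majority.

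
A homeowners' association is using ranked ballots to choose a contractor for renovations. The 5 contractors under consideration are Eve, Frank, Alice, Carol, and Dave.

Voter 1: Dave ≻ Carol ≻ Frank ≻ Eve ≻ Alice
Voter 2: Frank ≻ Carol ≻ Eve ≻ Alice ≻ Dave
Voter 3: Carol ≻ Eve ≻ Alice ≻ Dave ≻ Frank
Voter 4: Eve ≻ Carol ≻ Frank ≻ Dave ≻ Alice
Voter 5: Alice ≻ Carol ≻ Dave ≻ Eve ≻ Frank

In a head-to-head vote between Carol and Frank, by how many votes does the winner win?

3

Ballots ranking Carol above Frank: 4.
Ballots ranking Frank above Carol: 1.
Carol wins 4–1, a margin of 3.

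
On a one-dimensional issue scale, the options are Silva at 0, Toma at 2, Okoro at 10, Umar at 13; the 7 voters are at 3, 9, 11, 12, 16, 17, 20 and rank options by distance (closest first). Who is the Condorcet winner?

With single-peaked preferences on a line, the Condorcet winner is the candidate closest to the median voter.
The median voter (position 12) is closest to Umar at 13.
Check: Umar vs Toma — voters closer to Umar: 6 of 7.

Umar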